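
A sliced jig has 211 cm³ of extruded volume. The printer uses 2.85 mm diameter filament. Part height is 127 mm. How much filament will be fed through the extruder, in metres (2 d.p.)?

Cross-section of 2.85 mm filament: π·(2.85/2)² = 6.3794 mm².
Length = 211 cm³ / 6.3794 mm² = 211000 / 6.3794 = 33075.21 mm = 33.08 m.

33.08 m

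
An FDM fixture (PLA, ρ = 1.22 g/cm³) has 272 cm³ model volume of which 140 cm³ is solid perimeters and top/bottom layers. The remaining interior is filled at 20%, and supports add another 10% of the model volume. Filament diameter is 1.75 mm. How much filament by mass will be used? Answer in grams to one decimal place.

236.2 g

Interior volume = 272 − 140 = 132 cm³.
Infill volume = 0.20 × 132, so 26.4 cm³.
Support: 0.10 × 272 → 27.2 cm³.
Deposited volume = 140 + 26.4 + 27.2 = 193.6 cm³.
Mass = 193.6 × 1.22 = 236.192 g.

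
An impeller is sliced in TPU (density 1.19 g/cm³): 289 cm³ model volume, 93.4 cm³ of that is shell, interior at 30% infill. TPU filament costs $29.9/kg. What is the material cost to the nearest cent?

$5.41

Volume inside the shell = 289 − 93.4, so 195.6 cm³.
Deposited infill = 0.30 × 195.6, so 58.68 cm³.
Deposited volume: 93.4 + 58.68 → 152.08 cm³.
Mass = 152.08 × 1.19 = 180.9752 g.
Cost = 180.9752 g / 1000 × $29.9/kg = $5.41.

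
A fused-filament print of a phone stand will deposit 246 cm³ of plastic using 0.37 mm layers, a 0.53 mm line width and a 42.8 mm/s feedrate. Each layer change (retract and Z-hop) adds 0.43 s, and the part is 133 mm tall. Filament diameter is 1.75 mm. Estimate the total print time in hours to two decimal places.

Extrusion cross-section: 0.37 × 0.53 → 0.1961 mm².
Total extruded path = 246000/0.1961 = 1254462 mm.
Time extruding: 1254462 / 42.8 → 29309.9 s.
Layers = ⌈133/0.37⌉ = 360.
Layer-change overhead = 360 × 0.43 = 154.8 s.
Altogether 29309.9 + 154.8 = 29464.7 s, i.e. 8.18 hours.

8.18 hours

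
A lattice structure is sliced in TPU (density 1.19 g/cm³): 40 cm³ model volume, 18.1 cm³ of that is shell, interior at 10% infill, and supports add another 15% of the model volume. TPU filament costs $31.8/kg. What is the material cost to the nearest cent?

Volume inside the shell = 40 − 18.1 = 21.9 cm³.
Infill deposited = 0.10 × 21.9 = 2.19 cm³.
Support = 0.15 × 40, so 6 cm³.
Total extruded = 18.1 + 2.19 + 6, so 26.29 cm³.
Mass = 26.29 × 1.19 = 31.2851 g.
Cost = 31.2851 g / 1000 × $31.8/kg = $0.99.

$0.99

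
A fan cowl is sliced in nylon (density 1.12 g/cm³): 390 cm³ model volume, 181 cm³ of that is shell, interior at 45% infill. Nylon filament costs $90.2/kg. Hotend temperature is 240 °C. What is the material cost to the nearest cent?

$27.79

Interior volume = 390 − 181 = 209 cm³.
Infill volume = 0.45 × 209 = 94.05 cm³.
Total printed volume = 181 + 94.05, so 275.05 cm³.
Mass: 275.05 × 1.12 → 308.056 g.
Cost = 308.056 g / 1000 × $90.2/kg = $27.79.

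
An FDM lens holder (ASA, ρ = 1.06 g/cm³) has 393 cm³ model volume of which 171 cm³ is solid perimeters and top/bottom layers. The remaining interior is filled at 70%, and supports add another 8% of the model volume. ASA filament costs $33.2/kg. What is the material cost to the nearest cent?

Interior volume = 393 − 171 = 222 cm³.
Infill volume: 0.70 × 222 → 155.4 cm³.
Support: 0.08 × 393 → 31.44 cm³.
Deposited volume = 171 + 155.4 + 31.44, so 357.84 cm³.
Mass = 357.84 × 1.06 = 379.3104 g.
At $33.2/kg: 379.3104/1000 × 33.2 = $12.59.

$12.59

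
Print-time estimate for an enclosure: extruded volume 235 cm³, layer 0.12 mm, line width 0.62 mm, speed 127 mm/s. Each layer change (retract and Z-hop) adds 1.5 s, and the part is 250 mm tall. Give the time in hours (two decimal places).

7.78 hours

Extrusion cross-section = 0.12 × 0.62, so 0.0744 mm².
Toolpath length = 235 cm³ / 0.0744 mm² = 235000 / 0.0744 = 3158602.2 mm.
Extrusion time = 3158602.2 / 127 = 24870.9 s.
Number of layers: 250 / 0.12 → 2084 (rounded up).
Layer-change overhead: 2084 × 1.5 → 3126 s.
Altogether 24870.9 + 3126 = 27996.9 s, i.e. 7.78 hours.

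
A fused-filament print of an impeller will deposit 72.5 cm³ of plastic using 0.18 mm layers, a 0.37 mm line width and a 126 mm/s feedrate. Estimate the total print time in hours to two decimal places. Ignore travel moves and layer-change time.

Bead cross-section: 0.18 × 0.37 → 0.0666 mm².
Path length: 72500 mm³ / 0.0666 mm² → 1088588.6 mm.
Extrusion time: 1088588.6 / 126 → 8639.6 s.
8639.6 s = 2.40 hours.

2.40 hours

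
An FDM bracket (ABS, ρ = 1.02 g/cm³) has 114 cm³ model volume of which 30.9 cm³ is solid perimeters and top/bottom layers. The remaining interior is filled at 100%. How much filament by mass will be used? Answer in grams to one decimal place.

116.3 g

Infill region = 114 − 30.9, so 83.1 cm³.
Infill volume = 1.00 × 83.1, so 83.1 cm³.
Deposited volume: 30.9 + 83.1 → 114 cm³.
Mass: 114 × 1.02 → 116.28 g.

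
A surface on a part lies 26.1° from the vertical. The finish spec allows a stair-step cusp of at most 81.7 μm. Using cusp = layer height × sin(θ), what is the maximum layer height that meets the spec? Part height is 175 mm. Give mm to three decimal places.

Layer height = cusp / sin(26.1°) = 0.0817 / 0.4399 = 0.186 mm.

0.186 mm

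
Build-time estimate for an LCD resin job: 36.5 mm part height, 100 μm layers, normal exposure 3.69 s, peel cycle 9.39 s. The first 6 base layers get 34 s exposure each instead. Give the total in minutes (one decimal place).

Layer count = ceil(36.5 / 0.1) = 365.
Bottom layers = 6 × (34 + 9.39), so 260.34 s.
Remaining layers = 359 × (3.69 + 9.39) = 4695.72 s.
Sum: 260.34 + 4695.72 = 4956.06 s → 82.6 minutes.

82.6 minutes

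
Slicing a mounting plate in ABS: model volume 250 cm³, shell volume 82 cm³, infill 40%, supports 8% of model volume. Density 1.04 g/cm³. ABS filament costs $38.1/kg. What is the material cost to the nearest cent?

Infill region = 250 − 82, so 168 cm³.
Infill deposited = 0.40 × 168 = 67.2 cm³.
Support: 0.08 × 250 → 20 cm³.
Deposited volume = 82 + 67.2 + 20, so 169.2 cm³.
Mass = 169.2 × 1.04, so 175.968 g.
At $38.1/kg: 175.968/1000 × 38.1 = $6.70.

$6.70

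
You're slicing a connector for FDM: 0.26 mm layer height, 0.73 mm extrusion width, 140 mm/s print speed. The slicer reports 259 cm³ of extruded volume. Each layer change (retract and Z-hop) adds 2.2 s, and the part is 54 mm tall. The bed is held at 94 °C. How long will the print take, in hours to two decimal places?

2.83 hours

Extrusion cross-section = 0.26 × 0.73, so 0.1898 mm².
Toolpath length = 259 cm³ / 0.1898 mm² = 259000 / 0.1898 = 1364594.3 mm.
Print-move time = 1364594.3 / 140, so 9747.1 s.
Layers = ⌈54/0.26⌉ = 208.
Z-hop total = 208 × 2.2 = 457.6 s.
Total = 9747.1 + 457.6 = 10204.7 s = 2.83 hours.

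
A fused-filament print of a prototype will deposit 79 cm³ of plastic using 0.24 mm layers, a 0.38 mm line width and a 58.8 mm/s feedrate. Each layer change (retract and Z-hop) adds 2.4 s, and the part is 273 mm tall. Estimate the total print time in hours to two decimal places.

4.85 hours

Extrusion cross-section: 0.24 × 0.38 → 0.0912 mm².
Path length: 79000 mm³ / 0.0912 mm² → 866228.1 mm.
Time extruding: 866228.1 / 58.8 → 14731.8 s.
Layers = ⌈273/0.24⌉ = 1138.
Layer-change overhead: 1138 × 2.4 → 2731.2 s.
Altogether 14731.8 + 2731.2 = 17463 s, i.e. 4.85 hours.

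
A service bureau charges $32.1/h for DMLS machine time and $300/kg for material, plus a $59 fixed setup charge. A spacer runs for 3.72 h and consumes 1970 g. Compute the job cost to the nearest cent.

Time charge = 32.1 × 3.72 = $119.412.
Material cost = 300 × 1970/1000 = $591.00.
Adding setup: 119.412 + 591.00 + 59 → 769.412 ≈ $769.41.

$769.41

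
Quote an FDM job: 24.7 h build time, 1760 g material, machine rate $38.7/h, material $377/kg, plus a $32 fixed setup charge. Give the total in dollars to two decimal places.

$1651.41

Machine-time cost = 38.7 × 24.7 = $955.89.
Material charge = 377 × 1760/1000 = $663.52.
Adding setup: 955.89 + 663.52 + 32 → $1651.41.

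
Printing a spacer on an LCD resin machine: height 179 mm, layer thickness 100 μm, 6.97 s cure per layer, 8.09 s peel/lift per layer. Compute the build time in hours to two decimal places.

7.49 hours

Number of layers: 179 / 0.1 → 1790 (rounded up).
Per-layer time: 6.97 + 8.09 → 15.06 s.
Build time: 1790 × 15.06 s = 26957.4 s, i.e. 7.49 hours.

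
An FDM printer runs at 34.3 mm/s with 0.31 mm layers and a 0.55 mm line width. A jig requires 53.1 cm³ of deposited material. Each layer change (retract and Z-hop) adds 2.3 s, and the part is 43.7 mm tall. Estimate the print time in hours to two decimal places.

Bead cross-section = 0.31 × 0.55, so 0.1705 mm².
Toolpath length = 53.1 cm³ / 0.1705 mm² = 53100 / 0.1705 = 311437 mm.
Time extruding: 311437 / 34.3 → 9079.8 s.
Layer count = ceil(43.7 / 0.31) = 141.
Non-print overhead: 141 × 2.3 → 324.3 s.
Altogether 9079.8 + 324.3 = 9404.1 s, i.e. 2.61 hours.

2.61 hours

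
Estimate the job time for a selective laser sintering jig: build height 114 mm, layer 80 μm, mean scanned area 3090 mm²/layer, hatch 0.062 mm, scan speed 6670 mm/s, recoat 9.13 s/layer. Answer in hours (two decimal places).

6.57 hours

Layers = ⌈114/0.08⌉ = 1425.
Hatch length per layer: 3090 / 0.062 → 49838.7 mm.
Laser time per layer: 49838.7 / 6670 → 7.4721 s.
Time per layer = 7.4721 + 9.13, so 16.6021 s.
Build time = 1425 × 16.6021 = 23657.9925 s = 6.57 hours.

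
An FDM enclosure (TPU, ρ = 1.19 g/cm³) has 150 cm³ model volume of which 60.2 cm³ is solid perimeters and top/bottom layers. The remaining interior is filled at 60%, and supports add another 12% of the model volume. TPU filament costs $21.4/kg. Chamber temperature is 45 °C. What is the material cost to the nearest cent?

$3.36

Interior volume: 150 − 60.2 → 89.8 cm³.
Infill volume: 0.60 × 89.8 → 53.88 cm³.
Support: 0.12 × 150 → 18 cm³.
Deposited volume = 60.2 + 53.88 + 18 = 132.08 cm³.
Mass: 132.08 × 1.19 → 157.1752 g.
Cost = 157.1752 g / 1000 × $21.4/kg = $3.36.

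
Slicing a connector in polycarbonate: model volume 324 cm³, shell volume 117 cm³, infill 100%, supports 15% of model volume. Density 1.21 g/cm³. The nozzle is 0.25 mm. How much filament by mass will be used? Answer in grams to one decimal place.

450.8 g

Volume inside the shell = 324 − 117 = 207 cm³.
Deposited infill = 1.00 × 207, so 207 cm³.
Support = 0.15 × 324, so 48.6 cm³.
Total printed volume = 117 + 207 + 48.6 = 372.6 cm³.
Mass: 372.6 × 1.21 → 450.846 g.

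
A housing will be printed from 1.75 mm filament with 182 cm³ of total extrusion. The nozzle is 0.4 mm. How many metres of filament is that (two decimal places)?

75.67 m

Filament cross-section = π × (1.75/2)² = 2.4053 mm².
Length = 182 cm³ / 2.4053 mm² = 182000 / 2.4053 = 75666.24 mm = 75.67 m.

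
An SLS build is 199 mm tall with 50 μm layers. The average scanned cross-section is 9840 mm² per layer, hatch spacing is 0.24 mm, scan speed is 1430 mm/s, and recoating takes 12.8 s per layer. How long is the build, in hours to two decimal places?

45.85 hours

Number of layers: 199 / 0.05 → 3980 (rounded up).
Scan path per layer: 9840 / 0.24 → 41000 mm.
Laser time per layer: 41000 / 1430 → 28.6713 s.
Layer cycle = 28.6713 + 12.8 = 41.4713 s.
3980 layers × 41.4713 s/layer = 165055.774 s, i.e. 45.85 hours.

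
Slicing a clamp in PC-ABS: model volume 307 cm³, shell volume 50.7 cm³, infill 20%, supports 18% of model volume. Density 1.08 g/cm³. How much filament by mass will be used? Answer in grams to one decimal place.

Infill region = 307 − 50.7 = 256.3 cm³.
Infill deposited = 0.20 × 256.3, so 51.26 cm³.
Support: 0.18 × 307 → 55.26 cm³.
Deposited volume = 50.7 + 51.26 + 55.26, so 157.22 cm³.
Mass = 157.22 × 1.08 = 169.7976 g.

169.8 g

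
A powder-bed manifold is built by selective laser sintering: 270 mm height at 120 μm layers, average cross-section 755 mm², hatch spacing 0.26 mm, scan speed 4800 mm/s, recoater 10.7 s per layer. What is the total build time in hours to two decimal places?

Layer count = ceil(270 / 0.12) = 2250.
Scan path per layer = 755 / 0.26 = 2903.8 mm.
Laser time per layer = 2903.8 / 4800 = 0.605 s.
Layer cycle: 0.605 + 10.7 → 11.305 s.
Total: 2250 × 11.305 s = 25436.25 s → 7.07 hours.

7.07 hours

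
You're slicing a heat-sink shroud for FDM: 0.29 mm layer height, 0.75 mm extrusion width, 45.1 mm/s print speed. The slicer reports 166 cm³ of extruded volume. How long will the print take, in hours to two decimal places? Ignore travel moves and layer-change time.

4.70 hours

Extrusion cross-section = 0.29 × 0.75, so 0.2175 mm².
Toolpath length = 166 cm³ / 0.2175 mm² = 166000 / 0.2175 = 763218.4 mm.
Extrusion time = 763218.4 / 45.1, so 16922.8 s.
Converting: 16922.8 s = 4.70 hours.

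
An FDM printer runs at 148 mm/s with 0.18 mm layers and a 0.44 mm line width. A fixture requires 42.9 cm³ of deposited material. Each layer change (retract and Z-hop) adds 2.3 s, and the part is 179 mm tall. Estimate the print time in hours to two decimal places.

1.65 hours

Extrusion cross-section = 0.18 × 0.44, so 0.0792 mm².
Toolpath length = 42.9 cm³ / 0.0792 mm² = 42900 / 0.0792 = 541666.7 mm.
Time extruding: 541666.7 / 148 → 3659.9 s.
Layer count = ceil(179 / 0.18) = 995.
Z-hop total = 995 × 2.3 = 2288.5 s.
Total = 3659.9 + 2288.5 = 5948.4 s = 1.65 hours.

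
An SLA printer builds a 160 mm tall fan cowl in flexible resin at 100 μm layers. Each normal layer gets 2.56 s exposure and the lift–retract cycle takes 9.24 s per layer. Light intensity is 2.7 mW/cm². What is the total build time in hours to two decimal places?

5.24 hours

Layer count = ceil(160 / 0.1) = 1600.
Per-layer time = 2.56 + 9.24, so 11.8 s.
Total = 1600 × 11.8 = 18880 s = 5.24 hours.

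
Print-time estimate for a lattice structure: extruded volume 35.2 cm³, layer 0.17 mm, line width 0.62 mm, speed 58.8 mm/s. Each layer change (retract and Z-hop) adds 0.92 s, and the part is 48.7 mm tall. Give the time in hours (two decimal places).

Line area = 0.17 × 0.62 = 0.1054 mm².
Toolpath length = 35.2 cm³ / 0.1054 mm² = 35200 / 0.1054 = 333965.8 mm.
Print-move time = 333965.8 / 58.8, so 5679.7 s.
Layers = ⌈48.7/0.17⌉ = 287.
Z-hop total = 287 × 0.92, so 264.04 s.
Total = 5679.7 + 264.04 = 5943.74 s = 1.65 hours.

1.65 hours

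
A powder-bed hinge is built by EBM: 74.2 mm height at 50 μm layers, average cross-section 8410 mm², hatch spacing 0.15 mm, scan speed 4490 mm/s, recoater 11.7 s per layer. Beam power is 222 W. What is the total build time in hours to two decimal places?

Layers = ⌈74.2/0.05⌉ = 1484.
Hatch length per layer: 8410 / 0.15 → 56066.7 mm.
Beam time per layer = 56066.7 / 4490 = 12.487 s.
Time per layer = 12.487 + 11.7 = 24.187 s.
Build time = 1484 × 24.187 = 35893.508 s = 9.97 hours.

9.97 hours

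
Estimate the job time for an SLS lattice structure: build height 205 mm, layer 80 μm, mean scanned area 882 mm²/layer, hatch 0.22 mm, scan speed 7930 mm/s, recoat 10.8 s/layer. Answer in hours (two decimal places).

8.05 hours

Number of layers: 205 / 0.08 → 2563 (rounded up).
Hatch length per layer = 882 / 0.22, so 4009.1 mm.
Per-layer scan time: 4009.1 / 7930 → 0.5056 s.
Time per layer = 0.5056 + 10.8 = 11.3056 s.
2563 layers × 11.3056 s/layer = 28976.2528 s, i.e. 8.05 hours.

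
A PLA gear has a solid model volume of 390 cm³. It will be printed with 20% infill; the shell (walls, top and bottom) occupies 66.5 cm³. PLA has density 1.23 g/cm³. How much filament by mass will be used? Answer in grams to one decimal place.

Interior volume: 390 − 66.5 → 323.5 cm³.
Infill volume = 0.20 × 323.5, so 64.7 cm³.
Deposited volume = 66.5 + 64.7 = 131.2 cm³.
Mass: 131.2 × 1.23 → 161.376 g.

161.4 g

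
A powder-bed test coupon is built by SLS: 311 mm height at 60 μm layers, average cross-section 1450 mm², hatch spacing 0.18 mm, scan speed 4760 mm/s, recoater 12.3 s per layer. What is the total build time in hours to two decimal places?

Number of layers: 311 / 0.06 → 5184 (rounded up).
Per-layer scan distance: 1450 / 0.18 → 8055.6 mm.
Per-layer scan time: 8055.6 / 4760 → 1.6924 s.
Layer cycle: 1.6924 + 12.3 → 13.9924 s.
5184 layers × 13.9924 s/layer = 72536.6016 s, i.e. 20.15 hours.

20.15 hours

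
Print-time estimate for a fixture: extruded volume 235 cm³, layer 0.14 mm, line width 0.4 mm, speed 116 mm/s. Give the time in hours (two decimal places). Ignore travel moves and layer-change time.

10.05 hours

Extrusion cross-section = 0.14 × 0.4 = 0.056 mm².
Path length: 235000 mm³ / 0.056 mm² → 4196428.6 mm.
Time extruding = 4196428.6 / 116 = 36176.1 s.
Converting: 36176.1 s = 10.05 hours.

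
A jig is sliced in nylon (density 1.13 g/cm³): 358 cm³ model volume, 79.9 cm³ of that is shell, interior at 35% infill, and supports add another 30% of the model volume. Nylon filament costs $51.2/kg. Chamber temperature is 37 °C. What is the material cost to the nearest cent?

$16.47

Infill region = 358 − 79.9 = 278.1 cm³.
Deposited infill = 0.35 × 278.1 = 97.335 cm³.
Support = 0.30 × 358 = 107.4 cm³.
Total extruded: 79.9 + 97.335 + 107.4 → 284.635 cm³.
Mass = 284.635 × 1.13, so 321.63755 g.
At $51.2/kg: 321.63755/1000 × 51.2 = $16.47.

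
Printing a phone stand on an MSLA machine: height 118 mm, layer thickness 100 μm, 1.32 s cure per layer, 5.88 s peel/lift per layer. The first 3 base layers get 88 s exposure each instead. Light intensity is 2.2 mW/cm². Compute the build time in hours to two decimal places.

Layers = ⌈118/0.1⌉ = 1180.
Bottom layers = 3 × (88 + 5.88), so 281.64 s.
Normal layers = 1177 × (1.32 + 5.88) = 8474.4 s.
Sum: 281.64 + 8474.4 = 8756.04 s → 2.43 hours.

2.43 hours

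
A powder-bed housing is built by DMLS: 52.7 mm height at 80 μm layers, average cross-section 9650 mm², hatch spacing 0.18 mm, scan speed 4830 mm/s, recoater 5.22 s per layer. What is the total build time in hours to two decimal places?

2.99 hours

Layers = ⌈52.7/0.08⌉ = 659.
Hatch length per layer = 9650 / 0.18 = 53611.1 mm.
Scan time per layer = 53611.1 / 4830, so 11.0996 s.
Per-layer time = 11.0996 + 5.22, so 16.3196 s.
659 layers × 16.3196 s/layer = 10754.6164 s, i.e. 2.99 hours.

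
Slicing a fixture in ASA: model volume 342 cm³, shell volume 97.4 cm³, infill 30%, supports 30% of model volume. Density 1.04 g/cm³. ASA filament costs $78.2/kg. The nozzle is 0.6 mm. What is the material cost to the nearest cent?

Volume inside the shell = 342 − 97.4, so 244.6 cm³.
Infill volume = 0.30 × 244.6 = 73.38 cm³.
Support = 0.30 × 342 = 102.6 cm³.
Deposited volume = 97.4 + 73.38 + 102.6 = 273.38 cm³.
Mass = 273.38 × 1.04, so 284.3152 g.
At $78.2/kg: 284.3152/1000 × 78.2 = $22.23.

$22.23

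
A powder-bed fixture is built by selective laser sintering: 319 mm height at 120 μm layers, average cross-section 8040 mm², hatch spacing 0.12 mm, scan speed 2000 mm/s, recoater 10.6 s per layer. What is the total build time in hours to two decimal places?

32.57 hours

Number of layers: 319 / 0.12 → 2659 (rounded up).
Scan path per layer: 8040 / 0.12 → 67000 mm.
Laser time per layer = 67000 / 2000, so 33.5 s.
Time per layer = 33.5 + 10.6 = 44.1 s.
Total: 2659 × 44.1 s = 117261.9 s → 32.57 hours.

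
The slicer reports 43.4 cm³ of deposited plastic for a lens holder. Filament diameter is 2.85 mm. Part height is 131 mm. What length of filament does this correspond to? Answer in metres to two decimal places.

Cross-section of 2.85 mm filament: π·(2.85/2)² = 6.3794 mm².
L = 43400 mm³ / 6.3794 mm² = 6803.15 mm, i.e. 6.80 m.

6.80 m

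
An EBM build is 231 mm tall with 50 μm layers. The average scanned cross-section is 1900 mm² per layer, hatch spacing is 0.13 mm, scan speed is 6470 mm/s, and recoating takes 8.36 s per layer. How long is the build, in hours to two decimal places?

13.63 hours

Number of layers: 231 / 0.05 → 4620 (rounded up).
Hatch length per layer = 1900 / 0.13, so 14615.4 mm.
Beam time per layer = 14615.4 / 6470 = 2.2589 s.
Layer cycle = 2.2589 + 8.36 = 10.6189 s.
4620 layers × 10.6189 s/layer = 49059.318 s, i.e. 13.63 hours.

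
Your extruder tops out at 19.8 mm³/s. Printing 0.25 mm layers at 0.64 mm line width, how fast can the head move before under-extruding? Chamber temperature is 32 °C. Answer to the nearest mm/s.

Extrusion cross-section = 0.25 × 0.64 = 0.16 mm².
v_max = Q/A = 19.8/0.16 = 123.75 mm/s → 124 mm/s.

124 mm/s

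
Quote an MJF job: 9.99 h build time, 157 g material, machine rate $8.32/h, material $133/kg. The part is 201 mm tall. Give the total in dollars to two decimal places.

Time charge = 8.32 × 9.99, so $83.1168.
Feedstock cost: 133 × 157/1000 → $20.881.
Job cost: 83.1168 + 20.881 = 103.9978 ≈ $104.00.

$104.00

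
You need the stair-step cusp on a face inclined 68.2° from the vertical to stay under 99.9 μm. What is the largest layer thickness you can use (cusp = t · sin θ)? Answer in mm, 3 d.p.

0.108 mm

Layer height = cusp / sin(68.2°) = 0.0999 / 0.9285 = 0.108 mm.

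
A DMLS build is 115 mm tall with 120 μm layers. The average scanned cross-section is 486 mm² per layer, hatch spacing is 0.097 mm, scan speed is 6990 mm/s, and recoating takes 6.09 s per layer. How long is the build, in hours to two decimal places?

Layer count = ceil(115 / 0.12) = 959.
Per-layer scan distance: 486 / 0.097 → 5010.3 mm.
Scan time per layer = 5010.3 / 6990 = 0.7168 s.
Layer cycle = 0.7168 + 6.09, so 6.8068 s.
Build time = 959 × 6.8068 = 6527.7212 s = 1.81 hours.

1.81 hours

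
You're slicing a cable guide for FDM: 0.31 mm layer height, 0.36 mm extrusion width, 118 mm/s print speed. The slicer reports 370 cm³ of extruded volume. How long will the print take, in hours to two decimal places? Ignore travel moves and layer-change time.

Extrusion cross-section = 0.31 × 0.36, so 0.1116 mm².
Path length: 370000 mm³ / 0.1116 mm² → 3315412.2 mm.
Extrusion time = 3315412.2 / 118, so 28096.7 s.
28096.7 s = 7.80 hours.

7.80 hours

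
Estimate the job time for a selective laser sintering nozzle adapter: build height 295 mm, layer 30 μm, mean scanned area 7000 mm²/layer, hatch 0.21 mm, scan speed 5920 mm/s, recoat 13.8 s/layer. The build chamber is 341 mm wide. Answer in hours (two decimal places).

53.08 hours

Layers = ⌈295/0.03⌉ = 9834.
Scan path per layer: 7000 / 0.21 → 33333.3 mm.
Scan time per layer = 33333.3 / 5920, so 5.6306 s.
Layer cycle = 5.6306 + 13.8 = 19.4306 s.
Total: 9834 × 19.4306 s = 191080.5204 s → 53.08 hours.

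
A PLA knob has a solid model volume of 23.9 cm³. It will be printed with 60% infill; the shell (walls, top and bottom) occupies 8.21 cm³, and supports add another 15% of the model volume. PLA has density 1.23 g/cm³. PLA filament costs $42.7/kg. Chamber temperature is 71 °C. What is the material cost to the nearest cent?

Volume inside the shell = 23.9 − 8.21 = 15.69 cm³.
Deposited infill = 0.60 × 15.69 = 9.414 cm³.
Support = 0.15 × 23.9 = 3.585 cm³.
Total extruded = 8.21 + 9.414 + 3.585 = 21.209 cm³.
Mass = 21.209 × 1.23 = 26.08707 g.
At $42.7/kg: 26.08707/1000 × 42.7 = $1.11.

$1.11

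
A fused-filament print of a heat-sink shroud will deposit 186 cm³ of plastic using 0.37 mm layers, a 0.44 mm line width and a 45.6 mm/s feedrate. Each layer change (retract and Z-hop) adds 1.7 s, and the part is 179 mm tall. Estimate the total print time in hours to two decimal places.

7.19 hours

Bead cross-section: 0.37 × 0.44 → 0.1628 mm².
Total extruded path = 186000/0.1628 = 1142506.1 mm.
Time extruding = 1142506.1 / 45.6, so 25055 s.
Number of layers: 179 / 0.37 → 484 (rounded up).
Z-hop total = 484 × 1.7, so 822.8 s.
Altogether 25055 + 822.8 = 25877.8 s, i.e. 7.19 hours.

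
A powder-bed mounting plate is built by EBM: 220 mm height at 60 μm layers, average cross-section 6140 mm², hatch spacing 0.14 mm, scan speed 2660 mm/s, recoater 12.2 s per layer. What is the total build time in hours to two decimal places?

Number of layers: 220 / 0.06 → 3667 (rounded up).
Per-layer scan distance = 6140 / 0.14, so 43857.1 mm.
Beam time per layer = 43857.1 / 2660 = 16.4876 s.
Layer cycle = 16.4876 + 12.2 = 28.6876 s.
Build time = 3667 × 28.6876 = 105197.4292 s = 29.22 hours.

29.22 hours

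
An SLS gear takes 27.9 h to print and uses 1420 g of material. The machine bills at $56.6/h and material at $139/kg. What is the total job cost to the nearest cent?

$1776.52

Machine cost = 56.6 × 27.9, so $1579.14.
Material cost: 139 × 1420/1000 → $197.38.
Job cost: 1579.14 + 197.38 = $1776.52.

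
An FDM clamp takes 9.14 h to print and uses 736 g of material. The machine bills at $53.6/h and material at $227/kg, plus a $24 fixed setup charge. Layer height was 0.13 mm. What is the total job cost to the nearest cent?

Machine cost: 53.6 × 9.14 → $489.904.
Feedstock cost: 227 × 736/1000 → $167.072.
Adding setup: 489.904 + 167.072 + 24 → 680.976 ≈ $680.98.

$680.98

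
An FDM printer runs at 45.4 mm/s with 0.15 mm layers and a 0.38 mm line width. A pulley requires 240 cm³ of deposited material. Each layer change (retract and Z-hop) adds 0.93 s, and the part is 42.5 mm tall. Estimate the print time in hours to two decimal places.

25.84 hours

Bead cross-section = 0.15 × 0.38, so 0.057 mm².
Toolpath length = 240 cm³ / 0.057 mm² = 240000 / 0.057 = 4210526.3 mm.
Print-move time = 4210526.3 / 45.4, so 92742.9 s.
Layer count = ceil(42.5 / 0.15) = 284.
Non-print overhead = 284 × 0.93 = 264.12 s.
Total = 92742.9 + 264.12 = 93007.02 s = 25.84 hours.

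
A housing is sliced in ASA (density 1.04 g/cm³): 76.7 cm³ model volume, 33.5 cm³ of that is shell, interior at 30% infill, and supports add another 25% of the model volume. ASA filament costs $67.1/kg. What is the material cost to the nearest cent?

$4.58

Interior volume = 76.7 − 33.5, so 43.2 cm³.
Infill deposited = 0.30 × 43.2, so 12.96 cm³.
Support = 0.25 × 76.7, so 19.175 cm³.
Deposited volume = 33.5 + 12.96 + 19.175, so 65.635 cm³.
Mass = 65.635 × 1.04, so 68.2604 g.
Cost = 68.2604 g / 1000 × $67.1/kg = $4.58.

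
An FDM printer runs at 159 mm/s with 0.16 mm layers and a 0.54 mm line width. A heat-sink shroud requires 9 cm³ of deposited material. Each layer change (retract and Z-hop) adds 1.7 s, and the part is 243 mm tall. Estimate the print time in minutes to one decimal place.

54.0 minutes

Bead cross-section = 0.16 × 0.54 = 0.0864 mm².
Toolpath length = 9 cm³ / 0.0864 mm² = 9000 / 0.0864 = 104166.7 mm.
Print-move time: 104166.7 / 159 → 655.1 s.
Layers = ⌈243/0.16⌉ = 1519.
Z-hop total = 1519 × 1.7 = 2582.3 s.
Total = 655.1 + 2582.3 = 3237.4 s = 54.0 minutes.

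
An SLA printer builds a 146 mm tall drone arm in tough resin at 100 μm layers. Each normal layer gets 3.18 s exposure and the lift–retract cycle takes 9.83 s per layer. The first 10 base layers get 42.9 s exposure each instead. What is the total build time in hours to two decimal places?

5.39 hours

Number of layers: 146 / 0.1 → 1460 (rounded up).
Burn-in layers = 10 × (42.9 + 9.83), so 527.3 s.
Normal layers = 1450 × (3.18 + 9.83) = 18864.5 s.
Total = 527.3 + 18864.5 = 19391.8 s = 5.39 hours.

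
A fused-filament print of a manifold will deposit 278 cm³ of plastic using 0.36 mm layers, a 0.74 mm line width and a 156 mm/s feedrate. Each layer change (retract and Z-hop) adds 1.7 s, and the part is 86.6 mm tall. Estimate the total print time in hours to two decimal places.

Extrusion cross-section = 0.36 × 0.74, so 0.2664 mm².
Total extruded path = 278000/0.2664 = 1043543.5 mm.
Extrusion time = 1043543.5 / 156 = 6689.4 s.
Layers = ⌈86.6/0.36⌉ = 241.
Non-print overhead: 241 × 1.7 → 409.7 s.
Altogether 6689.4 + 409.7 = 7099.1 s, i.e. 1.97 hours.

1.97 hours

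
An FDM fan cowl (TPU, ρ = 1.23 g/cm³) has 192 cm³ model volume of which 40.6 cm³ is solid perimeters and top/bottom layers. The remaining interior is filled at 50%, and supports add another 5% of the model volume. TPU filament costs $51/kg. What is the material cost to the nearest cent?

Interior volume: 192 − 40.6 → 151.4 cm³.
Infill volume = 0.50 × 151.4 = 75.7 cm³.
Support: 0.05 × 192 → 9.6 cm³.
Total printed volume = 40.6 + 75.7 + 9.6, so 125.9 cm³.
Mass = 125.9 × 1.23 = 154.857 g.
Cost = 154.857 g / 1000 × $51/kg = $7.90.

$7.90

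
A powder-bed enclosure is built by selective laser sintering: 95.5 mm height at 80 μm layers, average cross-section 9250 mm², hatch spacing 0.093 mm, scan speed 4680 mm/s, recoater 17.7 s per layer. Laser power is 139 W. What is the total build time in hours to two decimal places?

12.92 hours

Layer count = ceil(95.5 / 0.08) = 1194.
Per-layer scan distance = 9250 / 0.093, so 99462.4 mm.
Laser time per layer = 99462.4 / 4680, so 21.2526 s.
Per-layer time: 21.2526 + 17.7 → 38.9526 s.
1194 layers × 38.9526 s/layer = 46509.4044 s, i.e. 12.92 hours.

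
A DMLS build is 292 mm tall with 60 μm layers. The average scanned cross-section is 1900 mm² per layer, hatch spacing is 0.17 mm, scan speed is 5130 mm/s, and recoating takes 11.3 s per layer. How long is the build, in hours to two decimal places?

Layer count = ceil(292 / 0.06) = 4867.
Scan path per layer: 1900 / 0.17 → 11176.5 mm.
Scan time per layer: 11176.5 / 5130 → 2.1787 s.
Layer cycle = 2.1787 + 11.3 = 13.4787 s.
4867 layers × 13.4787 s/layer = 65600.8329 s, i.e. 18.22 hours.

18.22 hours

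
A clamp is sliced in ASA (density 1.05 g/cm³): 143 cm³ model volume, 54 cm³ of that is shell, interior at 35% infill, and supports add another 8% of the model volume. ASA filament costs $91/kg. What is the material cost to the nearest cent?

Infill region = 143 − 54, so 89 cm³.
Deposited infill = 0.35 × 89, so 31.15 cm³.
Support = 0.08 × 143, so 11.44 cm³.
Deposited volume: 54 + 31.15 + 11.44 → 96.59 cm³.
Mass: 96.59 × 1.05 → 101.4195 g.
Cost = 101.4195 g / 1000 × $91/kg = $9.23.

$9.23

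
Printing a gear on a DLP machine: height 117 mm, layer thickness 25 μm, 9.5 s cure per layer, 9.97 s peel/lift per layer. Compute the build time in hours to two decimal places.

Layers = ⌈117/0.025⌉ = 4680.
Cycle time: 9.5 + 9.97 → 19.47 s.
Build time: 4680 × 19.47 s = 91119.6 s, i.e. 25.31 hours.

25.31 hours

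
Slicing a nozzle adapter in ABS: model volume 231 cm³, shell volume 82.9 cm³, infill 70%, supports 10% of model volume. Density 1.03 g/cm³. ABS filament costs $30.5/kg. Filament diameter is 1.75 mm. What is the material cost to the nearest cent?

$6.59

Infill region = 231 − 82.9, so 148.1 cm³.
Infill deposited = 0.70 × 148.1, so 103.67 cm³.
Support = 0.10 × 231 = 23.1 cm³.
Total printed volume: 82.9 + 103.67 + 23.1 → 209.67 cm³.
Mass = 209.67 × 1.03 = 215.9601 g.
At $30.5/kg: 215.9601/1000 × 30.5 = $6.59.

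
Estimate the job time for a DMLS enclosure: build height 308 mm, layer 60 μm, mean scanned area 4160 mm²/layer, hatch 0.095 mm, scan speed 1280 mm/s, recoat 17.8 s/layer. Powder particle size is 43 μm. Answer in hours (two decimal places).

74.17 hours

Layer count = ceil(308 / 0.06) = 5134.
Scan path per layer = 4160 / 0.095 = 43789.5 mm.
Laser time per layer = 43789.5 / 1280, so 34.2105 s.
Time per layer = 34.2105 + 17.8 = 52.0105 s.
Build time = 5134 × 52.0105 = 267021.907 s = 74.17 hours.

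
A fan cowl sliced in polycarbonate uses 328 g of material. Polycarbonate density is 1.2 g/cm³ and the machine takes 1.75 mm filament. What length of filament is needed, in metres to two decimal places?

Extruded volume: 328/1.2 = 273.3333 cm³ (273333.3 mm³).
A = π r² = π × 0.875² = 2.4053 mm².
L = V/A = 273333.3/2.4053 = 113637.92 mm → 113.64 m.

113.64 m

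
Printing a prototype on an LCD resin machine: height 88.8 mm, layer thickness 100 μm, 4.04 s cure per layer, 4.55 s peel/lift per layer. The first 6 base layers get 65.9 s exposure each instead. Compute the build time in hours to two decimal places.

Number of layers: 88.8 / 0.1 → 888 (rounded up).
Bottom layers: 6 × (65.9 + 4.55) → 422.7 s.
Normal layers = 882 × (4.04 + 4.55) = 7576.38 s.
Sum: 422.7 + 7576.38 = 7999.08 s → 2.22 hours.

2.22 hours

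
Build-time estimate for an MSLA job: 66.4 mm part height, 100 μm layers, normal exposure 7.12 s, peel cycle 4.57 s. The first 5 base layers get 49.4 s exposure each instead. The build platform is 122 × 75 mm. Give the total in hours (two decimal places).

Layer count = ceil(66.4 / 0.1) = 664.
Bottom layers = 5 × (49.4 + 4.57) = 269.85 s.
Remaining layers = 659 × (7.12 + 4.57), so 7703.71 s.
Sum: 269.85 + 7703.71 = 7973.56 s → 2.21 hours.

2.21 hours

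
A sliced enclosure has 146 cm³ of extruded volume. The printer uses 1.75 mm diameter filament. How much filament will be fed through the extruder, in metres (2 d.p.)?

A = π r² = π × 0.875² = 2.4053 mm².
L = 146000 mm³ / 2.4053 mm² = 60699.29 mm, i.e. 60.70 m.

60.70 m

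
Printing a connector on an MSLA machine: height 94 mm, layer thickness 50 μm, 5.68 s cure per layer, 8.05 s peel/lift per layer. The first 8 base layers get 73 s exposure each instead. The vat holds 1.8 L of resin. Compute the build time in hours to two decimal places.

7.32 hours

Number of layers: 94 / 0.05 → 1880 (rounded up).
Bottom layers = 8 × (73 + 8.05), so 648.4 s.
Remaining layers = 1872 × (5.68 + 8.05), so 25702.56 s.
Total = 648.4 + 25702.56 = 26350.96 s = 7.32 hours.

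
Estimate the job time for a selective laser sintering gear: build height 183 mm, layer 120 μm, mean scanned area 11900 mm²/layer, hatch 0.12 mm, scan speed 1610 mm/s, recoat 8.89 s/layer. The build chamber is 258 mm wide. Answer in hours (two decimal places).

29.86 hours

Layers = ⌈183/0.12⌉ = 1525.
Per-layer scan distance = 11900 / 0.12, so 99166.7 mm.
Per-layer scan time = 99166.7 / 1610 = 61.5942 s.
Per-layer time = 61.5942 + 8.89 = 70.4842 s.
1525 layers × 70.4842 s/layer = 107488.405 s, i.e. 29.86 hours.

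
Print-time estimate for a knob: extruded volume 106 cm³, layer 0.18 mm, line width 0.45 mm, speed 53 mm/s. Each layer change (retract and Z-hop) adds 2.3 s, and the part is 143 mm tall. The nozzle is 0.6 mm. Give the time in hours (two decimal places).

Line area = 0.18 × 0.45 = 0.081 mm².
Total extruded path = 106000/0.081 = 1308642 mm.
Extrusion time = 1308642 / 53 = 24691.4 s.
Number of layers: 143 / 0.18 → 795 (rounded up).
Layer-change overhead = 795 × 2.3 = 1828.5 s.
Altogether 24691.4 + 1828.5 = 26519.9 s, i.e. 7.37 hours.

7.37 hours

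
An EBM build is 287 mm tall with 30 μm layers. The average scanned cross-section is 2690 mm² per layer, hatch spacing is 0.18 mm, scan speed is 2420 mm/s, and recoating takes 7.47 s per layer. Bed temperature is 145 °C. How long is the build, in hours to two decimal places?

36.26 hours

Layers = ⌈287/0.03⌉ = 9567.
Hatch length per layer: 2690 / 0.18 → 14944.4 mm.
Beam time per layer = 14944.4 / 2420 = 6.1754 s.
Layer cycle: 6.1754 + 7.47 → 13.6454 s.
Build time = 9567 × 13.6454 = 130545.5418 s = 36.26 hours.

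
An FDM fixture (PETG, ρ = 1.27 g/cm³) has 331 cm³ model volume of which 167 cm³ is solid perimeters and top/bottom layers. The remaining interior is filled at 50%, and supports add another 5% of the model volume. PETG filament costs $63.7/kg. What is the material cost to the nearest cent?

Interior volume = 331 − 167 = 164 cm³.
Infill volume = 0.50 × 164, so 82 cm³.
Support = 0.05 × 331, so 16.55 cm³.
Total printed volume = 167 + 82 + 16.55, so 265.55 cm³.
Mass: 265.55 × 1.27 → 337.2485 g.
Cost = 337.2485 g / 1000 × $63.7/kg = $21.48.

$21.48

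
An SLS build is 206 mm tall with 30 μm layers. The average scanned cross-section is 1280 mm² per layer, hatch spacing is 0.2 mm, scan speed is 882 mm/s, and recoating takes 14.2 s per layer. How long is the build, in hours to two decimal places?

Layers = ⌈206/0.03⌉ = 6867.
Hatch length per layer = 1280 / 0.2 = 6400 mm.
Per-layer scan time = 6400 / 882, so 7.2562 s.
Time per layer = 7.2562 + 14.2, so 21.4562 s.
6867 layers × 21.4562 s/layer = 147339.7254 s, i.e. 40.93 hours.

40.93 hours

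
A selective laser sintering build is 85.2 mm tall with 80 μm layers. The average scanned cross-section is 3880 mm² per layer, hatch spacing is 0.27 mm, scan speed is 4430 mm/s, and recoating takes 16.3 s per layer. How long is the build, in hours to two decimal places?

5.78 hours

Number of layers: 85.2 / 0.08 → 1065 (rounded up).
Per-layer scan distance = 3880 / 0.27 = 14370.4 mm.
Per-layer scan time = 14370.4 / 4430 = 3.2439 s.
Per-layer time = 3.2439 + 16.3 = 19.5439 s.
1065 layers × 19.5439 s/layer = 20814.2535 s, i.e. 5.78 hours.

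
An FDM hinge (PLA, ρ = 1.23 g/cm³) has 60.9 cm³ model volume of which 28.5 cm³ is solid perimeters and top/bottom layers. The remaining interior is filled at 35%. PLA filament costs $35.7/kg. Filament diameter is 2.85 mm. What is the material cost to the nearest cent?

Infill region = 60.9 − 28.5 = 32.4 cm³.
Infill volume = 0.35 × 32.4 = 11.34 cm³.
Total extruded: 28.5 + 11.34 → 39.84 cm³.
Mass = 39.84 × 1.23, so 49.0032 g.
At $35.7/kg: 49.0032/1000 × 35.7 = $1.75.

$1.75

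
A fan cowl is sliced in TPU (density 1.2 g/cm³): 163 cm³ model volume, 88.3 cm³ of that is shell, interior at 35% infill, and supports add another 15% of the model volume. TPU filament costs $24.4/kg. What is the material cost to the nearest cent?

$4.07

Infill region = 163 − 88.3, so 74.7 cm³.
Infill deposited: 0.35 × 74.7 → 26.145 cm³.
Support = 0.15 × 163, so 24.45 cm³.
Deposited volume = 88.3 + 26.145 + 24.45, so 138.895 cm³.
Mass = 138.895 × 1.2, so 166.674 g.
At $24.4/kg: 166.674/1000 × 24.4 = $4.07.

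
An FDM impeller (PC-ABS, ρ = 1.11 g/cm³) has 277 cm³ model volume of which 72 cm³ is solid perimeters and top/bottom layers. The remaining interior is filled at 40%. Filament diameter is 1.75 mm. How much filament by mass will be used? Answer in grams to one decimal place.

Infill region: 277 − 72 → 205 cm³.
Infill deposited: 0.40 × 205 → 82 cm³.
Total printed volume = 72 + 82 = 154 cm³.
Mass = 154 × 1.11 = 170.94 g.

170.9 g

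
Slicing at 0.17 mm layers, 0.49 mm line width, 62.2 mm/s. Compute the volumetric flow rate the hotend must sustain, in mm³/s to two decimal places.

5.18

Bead cross-section = 0.17 × 0.49, so 0.0833 mm².
Volumetric flow = 62.2 × 0.0833 = 5.18 mm³/s.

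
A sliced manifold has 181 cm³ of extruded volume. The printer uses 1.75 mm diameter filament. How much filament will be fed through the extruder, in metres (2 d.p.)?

75.25 m

Cross-section of 1.75 mm filament: π·(1.75/2)² = 2.4053 mm².
L = 181000 mm³ / 2.4053 mm² = 75250.49 mm, i.e. 75.25 m.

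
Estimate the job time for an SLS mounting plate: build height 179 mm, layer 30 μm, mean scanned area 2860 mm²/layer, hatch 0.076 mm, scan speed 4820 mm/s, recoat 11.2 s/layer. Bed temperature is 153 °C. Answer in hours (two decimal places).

31.50 hours

Layers = ⌈179/0.03⌉ = 5967.
Hatch length per layer: 2860 / 0.076 → 37631.6 mm.
Per-layer scan time: 37631.6 / 4820 → 7.8074 s.
Per-layer time: 7.8074 + 11.2 → 19.0074 s.
5967 layers × 19.0074 s/layer = 113417.1558 s, i.e. 31.50 hours.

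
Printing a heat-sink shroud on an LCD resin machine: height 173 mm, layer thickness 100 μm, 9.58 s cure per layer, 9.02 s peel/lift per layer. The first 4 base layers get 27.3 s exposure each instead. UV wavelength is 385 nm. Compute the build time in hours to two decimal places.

8.96 hours

Number of layers: 173 / 0.1 → 1730 (rounded up).
Burn-in layers: 4 × (27.3 + 9.02) → 145.28 s.
Remaining layers = 1726 × (9.58 + 9.02), so 32103.6 s.
Total = 145.28 + 32103.6 = 32248.88 s = 8.96 hours.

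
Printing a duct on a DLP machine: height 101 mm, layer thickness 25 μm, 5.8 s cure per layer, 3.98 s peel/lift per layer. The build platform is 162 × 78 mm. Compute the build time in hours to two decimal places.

Layers = ⌈101/0.025⌉ = 4040.
Cycle time = 5.8 + 3.98 = 9.78 s.
Build time: 4040 × 9.78 s = 39511.2 s, i.e. 10.98 hours.

10.98 hours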